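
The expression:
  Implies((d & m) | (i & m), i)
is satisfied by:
  {i: True, m: False, d: False}
  {m: False, d: False, i: False}
  {i: True, d: True, m: False}
  {d: True, m: False, i: False}
  {i: True, m: True, d: False}
  {m: True, i: False, d: False}
  {i: True, d: True, m: True}


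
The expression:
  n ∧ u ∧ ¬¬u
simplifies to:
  n ∧ u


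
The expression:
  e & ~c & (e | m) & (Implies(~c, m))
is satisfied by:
  {m: True, e: True, c: False}


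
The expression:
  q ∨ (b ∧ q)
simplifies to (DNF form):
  q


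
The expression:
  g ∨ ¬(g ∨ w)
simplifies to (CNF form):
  g ∨ ¬w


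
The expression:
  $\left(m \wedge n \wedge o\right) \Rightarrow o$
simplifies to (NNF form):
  $\text{True}$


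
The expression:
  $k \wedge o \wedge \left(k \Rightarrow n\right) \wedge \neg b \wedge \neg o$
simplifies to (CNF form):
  $\text{False}$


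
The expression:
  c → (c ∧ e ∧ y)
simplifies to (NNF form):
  (e ∧ y) ∨ ¬c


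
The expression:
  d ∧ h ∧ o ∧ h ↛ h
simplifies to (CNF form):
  False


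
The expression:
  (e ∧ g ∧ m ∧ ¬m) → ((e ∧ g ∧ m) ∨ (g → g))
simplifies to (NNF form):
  True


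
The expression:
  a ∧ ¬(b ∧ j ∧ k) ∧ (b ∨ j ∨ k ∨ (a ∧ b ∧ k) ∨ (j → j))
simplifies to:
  a ∧ (¬b ∨ ¬j ∨ ¬k)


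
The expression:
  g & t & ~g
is never true.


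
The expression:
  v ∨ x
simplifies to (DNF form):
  v ∨ x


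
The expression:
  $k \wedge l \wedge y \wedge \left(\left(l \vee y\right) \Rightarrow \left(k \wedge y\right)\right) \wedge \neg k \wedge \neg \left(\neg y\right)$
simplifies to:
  $\text{False}$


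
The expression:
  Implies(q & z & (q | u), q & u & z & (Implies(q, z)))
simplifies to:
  u | ~q | ~z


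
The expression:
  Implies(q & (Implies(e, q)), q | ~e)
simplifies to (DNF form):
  True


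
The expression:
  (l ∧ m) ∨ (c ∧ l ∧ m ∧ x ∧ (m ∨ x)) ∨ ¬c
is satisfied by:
  {m: True, l: True, c: False}
  {m: True, l: False, c: False}
  {l: True, m: False, c: False}
  {m: False, l: False, c: False}
  {m: True, c: True, l: True}


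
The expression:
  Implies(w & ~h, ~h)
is always true.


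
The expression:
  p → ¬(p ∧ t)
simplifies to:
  ¬p ∨ ¬t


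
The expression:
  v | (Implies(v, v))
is always true.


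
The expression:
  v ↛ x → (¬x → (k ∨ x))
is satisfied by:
  {x: True, k: True, v: False}
  {x: True, v: False, k: False}
  {k: True, v: False, x: False}
  {k: False, v: False, x: False}
  {x: True, k: True, v: True}
  {x: True, v: True, k: False}
  {k: True, v: True, x: False}


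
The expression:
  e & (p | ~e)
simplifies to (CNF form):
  e & p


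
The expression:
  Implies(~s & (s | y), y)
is always true.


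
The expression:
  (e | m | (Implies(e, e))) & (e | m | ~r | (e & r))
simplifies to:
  e | m | ~r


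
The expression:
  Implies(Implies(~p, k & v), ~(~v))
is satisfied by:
  {v: True, p: False}
  {p: False, v: False}
  {p: True, v: True}


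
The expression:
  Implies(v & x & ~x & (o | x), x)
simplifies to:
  True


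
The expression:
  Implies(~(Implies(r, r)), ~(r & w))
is always true.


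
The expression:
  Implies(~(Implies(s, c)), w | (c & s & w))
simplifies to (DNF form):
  c | w | ~s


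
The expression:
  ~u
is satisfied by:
  {u: False}


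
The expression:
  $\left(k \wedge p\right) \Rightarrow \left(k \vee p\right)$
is always true.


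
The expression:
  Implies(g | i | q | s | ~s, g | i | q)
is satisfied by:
  {i: True, q: True, g: True}
  {i: True, q: True, g: False}
  {i: True, g: True, q: False}
  {i: True, g: False, q: False}
  {q: True, g: True, i: False}
  {q: True, g: False, i: False}
  {g: True, q: False, i: False}


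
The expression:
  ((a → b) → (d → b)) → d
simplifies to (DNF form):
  d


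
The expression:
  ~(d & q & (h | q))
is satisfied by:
  {q: False, d: False}
  {d: True, q: False}
  {q: True, d: False}


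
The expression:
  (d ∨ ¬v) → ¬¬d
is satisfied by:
  {d: True, v: True}
  {d: True, v: False}
  {v: True, d: False}


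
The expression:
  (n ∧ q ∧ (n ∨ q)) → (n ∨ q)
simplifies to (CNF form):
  True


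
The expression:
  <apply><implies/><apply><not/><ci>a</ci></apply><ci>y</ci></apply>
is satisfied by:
  {a: True, y: True}
  {a: True, y: False}
  {y: True, a: False}


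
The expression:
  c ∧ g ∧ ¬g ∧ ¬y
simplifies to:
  False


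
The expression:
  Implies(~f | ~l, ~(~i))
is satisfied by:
  {i: True, f: True, l: True}
  {i: True, f: True, l: False}
  {i: True, l: True, f: False}
  {i: True, l: False, f: False}
  {f: True, l: True, i: False}


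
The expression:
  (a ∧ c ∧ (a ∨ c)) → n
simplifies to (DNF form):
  n ∨ ¬a ∨ ¬c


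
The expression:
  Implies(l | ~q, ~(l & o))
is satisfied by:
  {l: False, o: False}
  {o: True, l: False}
  {l: True, o: False}


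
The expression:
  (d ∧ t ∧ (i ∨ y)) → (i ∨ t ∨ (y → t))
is always true.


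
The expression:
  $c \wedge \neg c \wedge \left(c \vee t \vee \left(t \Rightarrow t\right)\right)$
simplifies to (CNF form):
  $\text{False}$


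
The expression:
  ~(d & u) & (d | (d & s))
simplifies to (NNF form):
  d & ~u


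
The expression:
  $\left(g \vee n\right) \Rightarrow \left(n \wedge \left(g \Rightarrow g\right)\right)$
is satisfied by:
  {n: True, g: False}
  {g: False, n: False}
  {g: True, n: True}


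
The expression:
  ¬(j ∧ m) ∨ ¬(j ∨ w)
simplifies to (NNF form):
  ¬j ∨ ¬m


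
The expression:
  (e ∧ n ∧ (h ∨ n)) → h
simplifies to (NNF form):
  h ∨ ¬e ∨ ¬n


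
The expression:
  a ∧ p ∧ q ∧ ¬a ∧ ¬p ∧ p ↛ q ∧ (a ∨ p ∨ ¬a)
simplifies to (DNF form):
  False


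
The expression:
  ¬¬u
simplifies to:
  u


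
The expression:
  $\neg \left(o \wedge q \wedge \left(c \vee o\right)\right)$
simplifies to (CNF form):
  $\neg o \vee \neg q$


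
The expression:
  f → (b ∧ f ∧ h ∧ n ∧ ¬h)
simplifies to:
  ¬f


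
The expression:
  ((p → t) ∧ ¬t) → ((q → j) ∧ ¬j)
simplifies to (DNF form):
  p ∨ t ∨ (¬j ∧ ¬q)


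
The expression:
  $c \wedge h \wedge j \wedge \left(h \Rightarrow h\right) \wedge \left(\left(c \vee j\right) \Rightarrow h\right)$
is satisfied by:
  {h: True, c: True, j: True}


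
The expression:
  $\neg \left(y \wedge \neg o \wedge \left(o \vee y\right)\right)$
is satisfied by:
  {o: True, y: False}
  {y: False, o: False}
  {y: True, o: True}


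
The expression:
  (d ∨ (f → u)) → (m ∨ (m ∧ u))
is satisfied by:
  {m: True, f: True, u: False, d: False}
  {m: True, u: False, f: False, d: False}
  {d: True, m: True, f: True, u: False}
  {d: True, m: True, u: False, f: False}
  {m: True, f: True, u: True, d: False}
  {m: True, u: True, f: False, d: False}
  {m: True, d: True, u: True, f: True}
  {m: True, d: True, u: True, f: False}
  {f: True, d: False, u: False, m: False}


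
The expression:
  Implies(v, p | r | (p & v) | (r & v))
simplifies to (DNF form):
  p | r | ~v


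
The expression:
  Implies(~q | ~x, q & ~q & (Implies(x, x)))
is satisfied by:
  {x: True, q: True}


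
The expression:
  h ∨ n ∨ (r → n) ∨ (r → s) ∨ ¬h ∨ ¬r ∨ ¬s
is always true.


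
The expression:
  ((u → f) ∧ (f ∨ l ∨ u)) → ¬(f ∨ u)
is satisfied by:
  {f: False}


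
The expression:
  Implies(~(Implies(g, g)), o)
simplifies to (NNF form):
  True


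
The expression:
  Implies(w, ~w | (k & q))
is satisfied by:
  {k: True, q: True, w: False}
  {k: True, q: False, w: False}
  {q: True, k: False, w: False}
  {k: False, q: False, w: False}
  {k: True, w: True, q: True}


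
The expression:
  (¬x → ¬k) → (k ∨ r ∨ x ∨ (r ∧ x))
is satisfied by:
  {r: True, x: True, k: True}
  {r: True, x: True, k: False}
  {r: True, k: True, x: False}
  {r: True, k: False, x: False}
  {x: True, k: True, r: False}
  {x: True, k: False, r: False}
  {k: True, x: False, r: False}


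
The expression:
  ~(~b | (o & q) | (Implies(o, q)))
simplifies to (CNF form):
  b & o & ~q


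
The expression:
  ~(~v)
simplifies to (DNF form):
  v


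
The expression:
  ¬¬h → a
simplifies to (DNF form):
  a ∨ ¬h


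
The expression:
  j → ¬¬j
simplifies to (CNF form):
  True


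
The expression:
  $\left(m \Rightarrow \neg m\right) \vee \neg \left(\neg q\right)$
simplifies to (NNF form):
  $q \vee \neg m$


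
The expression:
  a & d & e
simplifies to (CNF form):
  a & d & e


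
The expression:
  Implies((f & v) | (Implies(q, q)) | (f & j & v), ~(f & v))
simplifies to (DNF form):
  ~f | ~v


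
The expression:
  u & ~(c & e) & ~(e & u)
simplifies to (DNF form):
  u & ~e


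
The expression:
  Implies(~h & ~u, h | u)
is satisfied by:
  {u: True, h: True}
  {u: True, h: False}
  {h: True, u: False}


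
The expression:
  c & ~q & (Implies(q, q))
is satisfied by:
  {c: True, q: False}


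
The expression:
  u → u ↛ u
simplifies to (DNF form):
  ¬u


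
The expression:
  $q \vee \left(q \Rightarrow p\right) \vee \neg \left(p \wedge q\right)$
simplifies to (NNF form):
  $\text{True}$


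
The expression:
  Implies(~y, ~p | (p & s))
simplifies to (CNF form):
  s | y | ~p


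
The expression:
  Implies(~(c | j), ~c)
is always true.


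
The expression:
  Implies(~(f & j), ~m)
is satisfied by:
  {j: True, f: True, m: False}
  {j: True, f: False, m: False}
  {f: True, j: False, m: False}
  {j: False, f: False, m: False}
  {m: True, j: True, f: True}


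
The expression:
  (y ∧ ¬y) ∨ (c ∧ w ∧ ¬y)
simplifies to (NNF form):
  c ∧ w ∧ ¬y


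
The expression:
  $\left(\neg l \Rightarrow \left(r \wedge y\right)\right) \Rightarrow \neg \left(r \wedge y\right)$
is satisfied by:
  {y: False, r: False}
  {r: True, y: False}
  {y: True, r: False}


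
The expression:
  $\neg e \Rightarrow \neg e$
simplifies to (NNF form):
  $\text{True}$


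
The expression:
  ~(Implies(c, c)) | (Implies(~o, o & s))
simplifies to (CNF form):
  o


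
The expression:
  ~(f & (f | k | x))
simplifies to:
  ~f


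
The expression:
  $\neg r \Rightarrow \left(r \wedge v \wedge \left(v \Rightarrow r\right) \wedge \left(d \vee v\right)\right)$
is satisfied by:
  {r: True}


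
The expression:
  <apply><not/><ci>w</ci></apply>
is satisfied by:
  {w: False}


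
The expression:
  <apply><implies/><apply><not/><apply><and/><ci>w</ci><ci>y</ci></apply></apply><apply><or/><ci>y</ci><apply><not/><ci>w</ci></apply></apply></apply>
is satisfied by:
  {y: True, w: False}
  {w: False, y: False}
  {w: True, y: True}


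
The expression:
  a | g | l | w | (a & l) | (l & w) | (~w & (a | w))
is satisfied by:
  {a: True, l: True, w: True, g: True}
  {a: True, l: True, w: True, g: False}
  {a: True, l: True, g: True, w: False}
  {a: True, l: True, g: False, w: False}
  {a: True, w: True, g: True, l: False}
  {a: True, w: True, g: False, l: False}
  {a: True, w: False, g: True, l: False}
  {a: True, w: False, g: False, l: False}
  {l: True, w: True, g: True, a: False}
  {l: True, w: True, g: False, a: False}
  {l: True, g: True, w: False, a: False}
  {l: True, g: False, w: False, a: False}
  {w: True, g: True, l: False, a: False}
  {w: True, l: False, g: False, a: False}
  {g: True, l: False, w: False, a: False}


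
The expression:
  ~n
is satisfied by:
  {n: False}


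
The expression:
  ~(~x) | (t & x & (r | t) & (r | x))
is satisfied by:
  {x: True}


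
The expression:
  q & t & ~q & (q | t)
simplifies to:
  False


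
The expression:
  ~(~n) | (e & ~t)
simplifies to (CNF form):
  (e | n) & (n | ~t)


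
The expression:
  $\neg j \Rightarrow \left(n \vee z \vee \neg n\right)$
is always true.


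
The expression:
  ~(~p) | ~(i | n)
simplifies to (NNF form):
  p | (~i & ~n)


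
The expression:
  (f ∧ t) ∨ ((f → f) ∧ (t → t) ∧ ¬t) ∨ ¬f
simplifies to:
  True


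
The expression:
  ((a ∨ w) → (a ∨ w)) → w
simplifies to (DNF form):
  w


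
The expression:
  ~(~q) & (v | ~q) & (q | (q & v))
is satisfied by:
  {q: True, v: True}


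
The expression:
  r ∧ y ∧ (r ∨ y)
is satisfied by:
  {r: True, y: True}


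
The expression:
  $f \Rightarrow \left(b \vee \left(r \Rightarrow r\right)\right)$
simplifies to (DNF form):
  $\text{True}$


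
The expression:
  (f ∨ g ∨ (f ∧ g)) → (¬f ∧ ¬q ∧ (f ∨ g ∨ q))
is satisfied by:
  {g: False, f: False, q: False}
  {q: True, g: False, f: False}
  {g: True, q: False, f: False}


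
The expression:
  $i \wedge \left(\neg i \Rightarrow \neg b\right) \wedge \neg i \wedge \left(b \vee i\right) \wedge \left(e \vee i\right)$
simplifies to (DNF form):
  $\text{False}$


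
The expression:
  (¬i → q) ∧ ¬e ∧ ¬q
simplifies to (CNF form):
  i ∧ ¬e ∧ ¬q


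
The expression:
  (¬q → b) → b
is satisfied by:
  {b: True, q: False}
  {q: False, b: False}
  {q: True, b: True}


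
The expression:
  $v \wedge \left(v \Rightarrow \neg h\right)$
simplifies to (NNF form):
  $v \wedge \neg h$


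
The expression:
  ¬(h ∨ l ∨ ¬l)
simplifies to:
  False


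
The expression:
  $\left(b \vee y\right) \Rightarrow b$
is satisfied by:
  {b: True, y: False}
  {y: False, b: False}
  {y: True, b: True}


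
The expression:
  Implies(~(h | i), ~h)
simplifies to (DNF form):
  True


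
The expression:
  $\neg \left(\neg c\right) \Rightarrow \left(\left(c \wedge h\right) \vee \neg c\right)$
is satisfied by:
  {h: True, c: False}
  {c: False, h: False}
  {c: True, h: True}


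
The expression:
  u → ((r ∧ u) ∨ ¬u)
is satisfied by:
  {r: True, u: False}
  {u: False, r: False}
  {u: True, r: True}


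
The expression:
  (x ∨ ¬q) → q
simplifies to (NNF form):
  q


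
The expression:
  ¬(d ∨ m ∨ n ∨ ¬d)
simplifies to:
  False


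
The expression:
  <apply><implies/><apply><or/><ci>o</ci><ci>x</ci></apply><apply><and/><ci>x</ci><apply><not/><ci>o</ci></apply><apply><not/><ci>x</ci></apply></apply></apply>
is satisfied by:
  {x: False, o: False}


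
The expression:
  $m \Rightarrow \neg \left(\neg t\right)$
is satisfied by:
  {t: True, m: False}
  {m: False, t: False}
  {m: True, t: True}


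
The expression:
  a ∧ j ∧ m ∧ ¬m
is never true.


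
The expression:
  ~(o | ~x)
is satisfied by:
  {x: True, o: False}


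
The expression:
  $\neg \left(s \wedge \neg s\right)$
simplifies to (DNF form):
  $\text{True}$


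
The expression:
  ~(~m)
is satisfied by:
  {m: True}


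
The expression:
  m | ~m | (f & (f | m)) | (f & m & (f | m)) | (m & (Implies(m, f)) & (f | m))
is always true.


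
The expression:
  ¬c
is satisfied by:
  {c: False}


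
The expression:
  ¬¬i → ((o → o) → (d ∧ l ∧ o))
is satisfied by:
  {d: True, o: True, l: True, i: False}
  {d: True, o: True, l: False, i: False}
  {d: True, l: True, o: False, i: False}
  {d: True, l: False, o: False, i: False}
  {o: True, l: True, d: False, i: False}
  {o: True, l: False, d: False, i: False}
  {l: True, d: False, o: False, i: False}
  {l: False, d: False, o: False, i: False}
  {i: True, d: True, o: True, l: True}


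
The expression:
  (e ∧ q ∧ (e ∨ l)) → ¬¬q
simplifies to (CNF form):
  True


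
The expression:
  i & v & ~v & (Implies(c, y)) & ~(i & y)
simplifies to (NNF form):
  False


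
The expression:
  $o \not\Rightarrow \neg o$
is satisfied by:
  {o: True}


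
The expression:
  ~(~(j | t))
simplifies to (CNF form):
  j | t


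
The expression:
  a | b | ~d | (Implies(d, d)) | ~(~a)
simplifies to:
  True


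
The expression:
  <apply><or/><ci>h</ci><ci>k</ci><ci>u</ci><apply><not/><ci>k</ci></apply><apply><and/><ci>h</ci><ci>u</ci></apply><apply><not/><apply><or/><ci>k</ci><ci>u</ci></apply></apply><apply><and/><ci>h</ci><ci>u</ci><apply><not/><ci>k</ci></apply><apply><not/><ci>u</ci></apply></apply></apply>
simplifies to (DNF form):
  <true/>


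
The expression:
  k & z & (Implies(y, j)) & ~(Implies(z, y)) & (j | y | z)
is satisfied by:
  {z: True, k: True, y: False}


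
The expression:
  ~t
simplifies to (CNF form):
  ~t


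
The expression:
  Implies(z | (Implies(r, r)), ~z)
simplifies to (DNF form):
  ~z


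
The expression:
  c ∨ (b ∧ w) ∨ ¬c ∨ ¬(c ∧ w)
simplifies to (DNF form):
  True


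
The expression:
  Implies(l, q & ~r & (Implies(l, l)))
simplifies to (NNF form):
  ~l | (q & ~r)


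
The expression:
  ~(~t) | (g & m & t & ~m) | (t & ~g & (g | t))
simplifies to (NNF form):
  t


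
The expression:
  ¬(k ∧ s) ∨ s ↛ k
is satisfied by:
  {s: False, k: False}
  {k: True, s: False}
  {s: True, k: False}


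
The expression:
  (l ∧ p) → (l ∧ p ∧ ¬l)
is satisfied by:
  {l: False, p: False}
  {p: True, l: False}
  {l: True, p: False}


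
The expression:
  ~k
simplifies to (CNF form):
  ~k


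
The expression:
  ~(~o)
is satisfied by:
  {o: True}


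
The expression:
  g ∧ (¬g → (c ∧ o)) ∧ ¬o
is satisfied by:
  {g: True, o: False}


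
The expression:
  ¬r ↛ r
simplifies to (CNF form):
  True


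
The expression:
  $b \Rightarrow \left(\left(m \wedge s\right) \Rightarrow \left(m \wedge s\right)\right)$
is always true.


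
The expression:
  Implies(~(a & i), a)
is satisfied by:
  {a: True}


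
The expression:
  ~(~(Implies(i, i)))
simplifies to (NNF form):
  True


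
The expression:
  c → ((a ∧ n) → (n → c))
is always true.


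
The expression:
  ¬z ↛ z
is always true.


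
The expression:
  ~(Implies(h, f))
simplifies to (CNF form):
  h & ~f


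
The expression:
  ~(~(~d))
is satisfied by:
  {d: False}


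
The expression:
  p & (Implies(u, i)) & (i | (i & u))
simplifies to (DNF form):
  i & p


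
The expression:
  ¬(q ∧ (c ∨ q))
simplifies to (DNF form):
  ¬q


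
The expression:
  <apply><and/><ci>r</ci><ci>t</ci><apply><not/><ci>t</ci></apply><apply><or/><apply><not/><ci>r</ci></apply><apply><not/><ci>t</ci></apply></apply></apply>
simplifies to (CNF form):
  <false/>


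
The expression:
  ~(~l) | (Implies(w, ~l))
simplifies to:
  True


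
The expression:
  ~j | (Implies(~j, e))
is always true.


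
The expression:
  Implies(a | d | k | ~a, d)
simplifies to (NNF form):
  d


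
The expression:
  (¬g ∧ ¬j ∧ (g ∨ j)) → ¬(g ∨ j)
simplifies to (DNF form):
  True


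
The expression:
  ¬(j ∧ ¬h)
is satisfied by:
  {h: True, j: False}
  {j: False, h: False}
  {j: True, h: True}


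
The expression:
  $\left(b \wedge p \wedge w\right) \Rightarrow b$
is always true.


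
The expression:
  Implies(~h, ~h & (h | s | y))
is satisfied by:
  {s: True, y: True, h: True}
  {s: True, y: True, h: False}
  {s: True, h: True, y: False}
  {s: True, h: False, y: False}
  {y: True, h: True, s: False}
  {y: True, h: False, s: False}
  {h: True, y: False, s: False}


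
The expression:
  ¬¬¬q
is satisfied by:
  {q: False}


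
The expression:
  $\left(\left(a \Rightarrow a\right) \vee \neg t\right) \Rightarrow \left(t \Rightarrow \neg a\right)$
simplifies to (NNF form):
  $\neg a \vee \neg t$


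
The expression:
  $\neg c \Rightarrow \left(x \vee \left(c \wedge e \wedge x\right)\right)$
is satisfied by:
  {x: True, c: True}
  {x: True, c: False}
  {c: True, x: False}


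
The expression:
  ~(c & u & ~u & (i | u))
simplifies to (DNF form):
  True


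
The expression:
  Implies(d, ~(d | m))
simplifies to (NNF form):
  ~d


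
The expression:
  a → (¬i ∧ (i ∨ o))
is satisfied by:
  {o: True, a: False, i: False}
  {o: False, a: False, i: False}
  {i: True, o: True, a: False}
  {i: True, o: False, a: False}
  {a: True, o: True, i: False}


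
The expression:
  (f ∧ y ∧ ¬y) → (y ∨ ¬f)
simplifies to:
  True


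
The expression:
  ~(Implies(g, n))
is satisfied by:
  {g: True, n: False}


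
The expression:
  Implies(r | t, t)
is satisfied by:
  {t: True, r: False}
  {r: False, t: False}
  {r: True, t: True}


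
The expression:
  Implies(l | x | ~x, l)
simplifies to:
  l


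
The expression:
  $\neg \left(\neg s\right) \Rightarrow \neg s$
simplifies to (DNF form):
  $\neg s$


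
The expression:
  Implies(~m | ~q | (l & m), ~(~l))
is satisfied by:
  {q: True, l: True, m: True}
  {q: True, l: True, m: False}
  {l: True, m: True, q: False}
  {l: True, m: False, q: False}
  {q: True, m: True, l: False}


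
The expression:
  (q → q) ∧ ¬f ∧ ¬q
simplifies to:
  ¬f ∧ ¬q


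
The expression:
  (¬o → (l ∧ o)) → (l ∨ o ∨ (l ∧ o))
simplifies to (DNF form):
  True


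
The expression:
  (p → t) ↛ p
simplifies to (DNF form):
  ¬p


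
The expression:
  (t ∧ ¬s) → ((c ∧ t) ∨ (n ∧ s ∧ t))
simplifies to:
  c ∨ s ∨ ¬t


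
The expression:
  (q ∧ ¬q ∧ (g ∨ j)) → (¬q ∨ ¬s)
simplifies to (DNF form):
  True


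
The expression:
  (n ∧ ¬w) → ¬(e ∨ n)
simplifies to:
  w ∨ ¬n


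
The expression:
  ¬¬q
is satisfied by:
  {q: True}


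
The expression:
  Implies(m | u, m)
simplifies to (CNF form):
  m | ~u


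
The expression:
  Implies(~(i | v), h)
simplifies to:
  h | i | v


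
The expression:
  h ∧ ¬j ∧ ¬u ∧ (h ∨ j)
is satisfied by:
  {h: True, u: False, j: False}


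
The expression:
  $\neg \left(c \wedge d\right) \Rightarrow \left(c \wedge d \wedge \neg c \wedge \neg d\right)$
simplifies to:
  $c \wedge d$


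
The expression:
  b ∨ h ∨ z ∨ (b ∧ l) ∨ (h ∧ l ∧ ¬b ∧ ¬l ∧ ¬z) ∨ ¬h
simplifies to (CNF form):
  True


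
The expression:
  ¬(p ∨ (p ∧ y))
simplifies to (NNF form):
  ¬p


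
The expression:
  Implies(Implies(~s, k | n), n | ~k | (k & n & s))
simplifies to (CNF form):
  n | ~k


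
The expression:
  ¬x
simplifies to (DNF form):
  ¬x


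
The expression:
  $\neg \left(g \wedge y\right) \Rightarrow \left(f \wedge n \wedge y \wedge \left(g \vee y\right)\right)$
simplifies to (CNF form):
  $y \wedge \left(f \vee g\right) \wedge \left(g \vee n\right)$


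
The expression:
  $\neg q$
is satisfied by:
  {q: False}


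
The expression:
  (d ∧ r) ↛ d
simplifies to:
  False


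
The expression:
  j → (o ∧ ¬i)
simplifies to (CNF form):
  (o ∨ ¬j) ∧ (¬i ∨ ¬j)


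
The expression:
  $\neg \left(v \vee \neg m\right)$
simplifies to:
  $m \wedge \neg v$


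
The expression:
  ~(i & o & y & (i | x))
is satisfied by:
  {o: False, y: False, i: False}
  {i: True, o: False, y: False}
  {y: True, o: False, i: False}
  {i: True, y: True, o: False}
  {o: True, i: False, y: False}
  {i: True, o: True, y: False}
  {y: True, o: True, i: False}


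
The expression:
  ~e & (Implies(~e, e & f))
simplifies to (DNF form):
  False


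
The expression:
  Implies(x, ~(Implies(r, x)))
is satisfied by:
  {x: False}


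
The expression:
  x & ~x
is never true.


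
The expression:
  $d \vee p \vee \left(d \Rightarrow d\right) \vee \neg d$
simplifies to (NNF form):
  $\text{True}$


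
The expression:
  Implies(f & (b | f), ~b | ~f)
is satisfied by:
  {b: False, f: False}
  {f: True, b: False}
  {b: True, f: False}


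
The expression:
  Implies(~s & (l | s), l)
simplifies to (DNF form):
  True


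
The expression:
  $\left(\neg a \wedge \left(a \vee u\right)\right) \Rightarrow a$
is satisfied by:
  {a: True, u: False}
  {u: False, a: False}
  {u: True, a: True}


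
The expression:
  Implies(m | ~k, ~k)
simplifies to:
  ~k | ~m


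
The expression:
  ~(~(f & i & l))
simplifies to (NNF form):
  f & i & l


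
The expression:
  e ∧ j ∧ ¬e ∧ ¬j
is never true.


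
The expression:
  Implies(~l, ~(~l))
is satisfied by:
  {l: True}


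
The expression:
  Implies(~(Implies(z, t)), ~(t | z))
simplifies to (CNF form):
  t | ~z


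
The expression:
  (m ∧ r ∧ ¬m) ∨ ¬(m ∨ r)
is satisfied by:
  {r: False, m: False}


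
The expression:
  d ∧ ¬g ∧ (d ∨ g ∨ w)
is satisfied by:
  {d: True, g: False}


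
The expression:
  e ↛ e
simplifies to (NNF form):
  False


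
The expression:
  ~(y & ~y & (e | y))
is always true.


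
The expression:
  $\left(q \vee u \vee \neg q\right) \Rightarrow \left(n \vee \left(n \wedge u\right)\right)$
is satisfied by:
  {n: True}


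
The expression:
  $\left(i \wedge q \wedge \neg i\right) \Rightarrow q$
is always true.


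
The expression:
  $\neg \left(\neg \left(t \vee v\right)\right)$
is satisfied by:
  {t: True, v: True}
  {t: True, v: False}
  {v: True, t: False}


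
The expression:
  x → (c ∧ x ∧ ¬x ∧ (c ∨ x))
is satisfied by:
  {x: False}


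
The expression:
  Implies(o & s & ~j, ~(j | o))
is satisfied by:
  {j: True, s: False, o: False}
  {s: False, o: False, j: False}
  {j: True, o: True, s: False}
  {o: True, s: False, j: False}
  {j: True, s: True, o: False}
  {s: True, j: False, o: False}
  {j: True, o: True, s: True}


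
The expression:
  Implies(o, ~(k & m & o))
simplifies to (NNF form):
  ~k | ~m | ~o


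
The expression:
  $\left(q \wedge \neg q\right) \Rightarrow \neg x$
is always true.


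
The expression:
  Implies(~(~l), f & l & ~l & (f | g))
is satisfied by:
  {l: False}


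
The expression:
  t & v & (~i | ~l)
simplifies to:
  t & v & (~i | ~l)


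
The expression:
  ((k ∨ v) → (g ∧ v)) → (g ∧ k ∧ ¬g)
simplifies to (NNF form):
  (k ∧ ¬v) ∨ (v ∧ ¬g)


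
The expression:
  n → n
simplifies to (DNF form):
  True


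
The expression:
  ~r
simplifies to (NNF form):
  ~r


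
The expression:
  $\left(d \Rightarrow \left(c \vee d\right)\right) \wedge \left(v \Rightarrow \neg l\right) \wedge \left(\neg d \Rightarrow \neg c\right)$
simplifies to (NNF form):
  $\left(d \wedge \neg l\right) \vee \left(d \wedge \neg v\right) \vee \left(\neg c \wedge \neg l\right) \vee \left(\neg c \wedge \neg v\right)$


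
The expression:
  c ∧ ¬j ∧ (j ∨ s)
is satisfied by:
  {c: True, s: True, j: False}


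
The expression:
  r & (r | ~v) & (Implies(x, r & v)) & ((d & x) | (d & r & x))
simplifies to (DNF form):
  d & r & v & x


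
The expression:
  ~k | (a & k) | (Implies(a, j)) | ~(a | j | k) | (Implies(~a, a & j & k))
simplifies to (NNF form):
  True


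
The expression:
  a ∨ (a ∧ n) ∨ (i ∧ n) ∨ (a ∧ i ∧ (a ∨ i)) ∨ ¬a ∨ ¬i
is always true.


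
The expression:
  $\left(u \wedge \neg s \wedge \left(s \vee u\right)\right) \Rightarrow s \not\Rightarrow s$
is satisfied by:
  {s: True, u: False}
  {u: False, s: False}
  {u: True, s: True}


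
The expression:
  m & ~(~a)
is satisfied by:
  {a: True, m: True}


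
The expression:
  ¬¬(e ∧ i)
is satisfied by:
  {i: True, e: True}


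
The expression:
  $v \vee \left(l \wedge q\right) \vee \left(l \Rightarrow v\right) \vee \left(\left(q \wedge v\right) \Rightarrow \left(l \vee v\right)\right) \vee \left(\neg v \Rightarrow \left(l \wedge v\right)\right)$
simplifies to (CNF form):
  $\text{True}$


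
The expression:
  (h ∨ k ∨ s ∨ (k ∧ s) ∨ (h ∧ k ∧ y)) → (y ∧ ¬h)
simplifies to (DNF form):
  (y ∧ ¬h) ∨ (y ∧ ¬h ∧ ¬k) ∨ (y ∧ ¬h ∧ ¬s) ∨ (¬h ∧ ¬k ∧ ¬s)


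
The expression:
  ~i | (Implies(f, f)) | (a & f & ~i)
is always true.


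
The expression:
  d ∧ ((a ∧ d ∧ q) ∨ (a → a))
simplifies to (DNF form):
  d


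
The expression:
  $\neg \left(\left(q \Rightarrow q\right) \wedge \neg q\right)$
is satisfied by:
  {q: True}


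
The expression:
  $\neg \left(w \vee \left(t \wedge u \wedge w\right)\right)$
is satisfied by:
  {w: False}


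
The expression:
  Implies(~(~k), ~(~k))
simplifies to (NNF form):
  True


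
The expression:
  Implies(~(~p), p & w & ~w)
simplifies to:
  ~p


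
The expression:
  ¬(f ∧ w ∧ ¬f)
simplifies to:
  True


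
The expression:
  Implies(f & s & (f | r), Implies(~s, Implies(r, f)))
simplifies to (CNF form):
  True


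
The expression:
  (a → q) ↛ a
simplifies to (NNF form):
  ¬a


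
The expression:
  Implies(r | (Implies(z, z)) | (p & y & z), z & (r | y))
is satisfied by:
  {z: True, r: True, y: True}
  {z: True, r: True, y: False}
  {z: True, y: True, r: False}


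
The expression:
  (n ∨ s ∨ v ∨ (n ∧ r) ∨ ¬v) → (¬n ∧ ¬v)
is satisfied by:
  {n: False, v: False}


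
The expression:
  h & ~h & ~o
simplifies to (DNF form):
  False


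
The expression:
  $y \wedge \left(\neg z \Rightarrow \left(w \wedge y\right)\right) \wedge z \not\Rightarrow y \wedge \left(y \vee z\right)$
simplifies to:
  $\text{False}$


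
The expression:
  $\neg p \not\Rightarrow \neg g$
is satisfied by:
  {g: True, p: False}


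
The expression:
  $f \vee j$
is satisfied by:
  {f: True, j: True}
  {f: True, j: False}
  {j: True, f: False}


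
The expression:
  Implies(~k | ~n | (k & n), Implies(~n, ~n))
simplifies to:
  True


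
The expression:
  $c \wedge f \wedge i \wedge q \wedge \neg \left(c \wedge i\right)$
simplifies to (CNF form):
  $\text{False}$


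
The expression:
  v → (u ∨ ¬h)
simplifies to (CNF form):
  u ∨ ¬h ∨ ¬v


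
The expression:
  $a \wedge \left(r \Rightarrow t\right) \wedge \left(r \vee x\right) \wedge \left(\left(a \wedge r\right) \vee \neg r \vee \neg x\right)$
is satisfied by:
  {x: True, t: True, a: True, r: False}
  {x: True, a: True, t: False, r: False}
  {r: True, x: True, t: True, a: True}
  {r: True, t: True, a: True, x: False}


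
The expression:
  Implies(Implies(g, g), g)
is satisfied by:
  {g: True}


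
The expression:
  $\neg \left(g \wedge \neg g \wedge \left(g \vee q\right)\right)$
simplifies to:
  $\text{True}$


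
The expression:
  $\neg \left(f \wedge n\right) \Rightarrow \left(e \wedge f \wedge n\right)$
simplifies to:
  $f \wedge n$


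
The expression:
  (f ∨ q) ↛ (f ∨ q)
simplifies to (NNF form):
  False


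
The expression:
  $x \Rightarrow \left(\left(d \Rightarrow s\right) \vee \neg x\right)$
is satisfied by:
  {s: True, d: False, x: False}
  {s: False, d: False, x: False}
  {x: True, s: True, d: False}
  {x: True, s: False, d: False}
  {d: True, s: True, x: False}
  {d: True, s: False, x: False}
  {d: True, x: True, s: True}


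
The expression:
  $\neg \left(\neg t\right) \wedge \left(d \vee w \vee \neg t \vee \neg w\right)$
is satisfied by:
  {t: True}


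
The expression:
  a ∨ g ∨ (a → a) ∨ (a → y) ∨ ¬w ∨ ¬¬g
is always true.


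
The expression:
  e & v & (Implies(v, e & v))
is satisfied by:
  {e: True, v: True}


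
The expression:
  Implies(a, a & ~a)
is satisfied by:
  {a: False}


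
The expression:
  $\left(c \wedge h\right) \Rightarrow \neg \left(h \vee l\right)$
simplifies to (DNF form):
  $\neg c \vee \neg h$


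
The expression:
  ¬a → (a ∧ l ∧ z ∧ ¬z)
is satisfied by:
  {a: True}


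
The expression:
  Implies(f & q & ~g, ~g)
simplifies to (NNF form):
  True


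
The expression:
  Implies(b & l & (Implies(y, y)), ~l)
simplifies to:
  ~b | ~l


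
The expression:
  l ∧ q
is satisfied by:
  {q: True, l: True}


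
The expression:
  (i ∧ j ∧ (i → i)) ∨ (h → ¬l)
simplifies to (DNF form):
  (i ∧ j) ∨ ¬h ∨ ¬l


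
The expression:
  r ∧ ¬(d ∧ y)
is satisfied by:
  {r: True, d: False, y: False}
  {r: True, y: True, d: False}
  {r: True, d: True, y: False}


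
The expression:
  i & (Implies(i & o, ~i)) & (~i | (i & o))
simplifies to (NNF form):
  False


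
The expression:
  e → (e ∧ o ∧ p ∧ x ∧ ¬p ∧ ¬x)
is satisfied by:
  {e: False}


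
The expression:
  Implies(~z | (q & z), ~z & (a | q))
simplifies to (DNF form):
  (a & ~q) | (q & ~z) | (z & ~q)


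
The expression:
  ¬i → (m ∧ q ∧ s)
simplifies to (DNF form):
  i ∨ (m ∧ q ∧ s)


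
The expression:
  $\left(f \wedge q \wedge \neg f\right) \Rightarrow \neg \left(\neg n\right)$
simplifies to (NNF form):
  $\text{True}$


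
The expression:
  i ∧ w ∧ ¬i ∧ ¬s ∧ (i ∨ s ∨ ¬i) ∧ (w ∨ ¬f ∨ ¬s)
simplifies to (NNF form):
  False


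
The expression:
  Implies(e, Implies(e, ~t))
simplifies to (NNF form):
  ~e | ~t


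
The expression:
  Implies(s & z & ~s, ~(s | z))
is always true.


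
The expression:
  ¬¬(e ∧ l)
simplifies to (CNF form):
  e ∧ l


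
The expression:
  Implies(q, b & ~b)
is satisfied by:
  {q: False}


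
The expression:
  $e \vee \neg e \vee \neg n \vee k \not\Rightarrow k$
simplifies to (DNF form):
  $\text{True}$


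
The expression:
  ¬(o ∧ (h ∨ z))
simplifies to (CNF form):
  (¬h ∨ ¬o) ∧ (¬o ∨ ¬z)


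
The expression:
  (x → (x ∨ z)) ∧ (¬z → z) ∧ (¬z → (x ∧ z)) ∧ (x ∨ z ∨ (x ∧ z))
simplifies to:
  z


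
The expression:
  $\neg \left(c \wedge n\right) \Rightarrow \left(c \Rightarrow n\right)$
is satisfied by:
  {n: True, c: False}
  {c: False, n: False}
  {c: True, n: True}


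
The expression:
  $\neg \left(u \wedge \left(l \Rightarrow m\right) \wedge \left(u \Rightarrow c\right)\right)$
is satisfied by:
  {l: True, u: False, c: False, m: False}
  {l: False, u: False, c: False, m: False}
  {m: True, l: True, u: False, c: False}
  {m: True, l: False, u: False, c: False}
  {c: True, l: True, u: False, m: False}
  {c: True, l: False, u: False, m: False}
  {m: True, c: True, l: True, u: False}
  {m: True, c: True, l: False, u: False}
  {u: True, l: True, m: False, c: False}
  {u: True, l: False, m: False, c: False}
  {m: True, u: True, l: True, c: False}
  {m: True, u: True, l: False, c: False}
  {c: True, u: True, l: True, m: False}


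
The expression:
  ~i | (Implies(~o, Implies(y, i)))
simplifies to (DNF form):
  True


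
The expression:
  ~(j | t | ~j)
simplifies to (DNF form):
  False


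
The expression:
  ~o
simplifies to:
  ~o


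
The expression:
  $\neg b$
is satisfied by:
  {b: False}


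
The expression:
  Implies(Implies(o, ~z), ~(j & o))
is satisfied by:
  {z: True, o: False, j: False}
  {o: False, j: False, z: False}
  {j: True, z: True, o: False}
  {j: True, o: False, z: False}
  {z: True, o: True, j: False}
  {o: True, z: False, j: False}
  {j: True, o: True, z: True}


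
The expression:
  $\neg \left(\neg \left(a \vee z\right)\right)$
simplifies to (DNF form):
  $a \vee z$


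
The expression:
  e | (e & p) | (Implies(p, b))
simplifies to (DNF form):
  b | e | ~p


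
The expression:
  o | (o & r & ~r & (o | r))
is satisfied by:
  {o: True}


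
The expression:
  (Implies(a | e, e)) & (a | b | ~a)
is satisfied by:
  {e: True, a: False}
  {a: False, e: False}
  {a: True, e: True}


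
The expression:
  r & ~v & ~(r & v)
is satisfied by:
  {r: True, v: False}


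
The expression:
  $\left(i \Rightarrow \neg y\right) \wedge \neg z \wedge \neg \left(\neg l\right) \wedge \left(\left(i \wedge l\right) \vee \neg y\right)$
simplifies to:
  $l \wedge \neg y \wedge \neg z$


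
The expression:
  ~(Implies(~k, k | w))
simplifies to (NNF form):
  ~k & ~w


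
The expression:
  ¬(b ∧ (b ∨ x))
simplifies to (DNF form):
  ¬b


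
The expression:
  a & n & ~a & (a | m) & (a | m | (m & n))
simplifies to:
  False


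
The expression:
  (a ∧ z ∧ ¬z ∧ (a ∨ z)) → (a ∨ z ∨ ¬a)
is always true.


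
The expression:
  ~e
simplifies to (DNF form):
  ~e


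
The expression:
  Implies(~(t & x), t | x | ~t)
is always true.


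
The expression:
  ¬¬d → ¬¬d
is always true.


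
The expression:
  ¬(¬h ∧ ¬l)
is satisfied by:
  {l: True, h: True}
  {l: True, h: False}
  {h: True, l: False}


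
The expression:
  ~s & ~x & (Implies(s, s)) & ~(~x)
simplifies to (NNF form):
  False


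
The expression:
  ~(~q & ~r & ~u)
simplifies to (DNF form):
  q | r | u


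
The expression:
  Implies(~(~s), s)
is always true.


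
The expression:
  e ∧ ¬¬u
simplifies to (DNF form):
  e ∧ u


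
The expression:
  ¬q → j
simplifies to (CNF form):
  j ∨ q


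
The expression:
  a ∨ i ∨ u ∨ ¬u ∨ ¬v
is always true.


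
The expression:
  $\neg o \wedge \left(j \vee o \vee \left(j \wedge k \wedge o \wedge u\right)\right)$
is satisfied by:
  {j: True, o: False}


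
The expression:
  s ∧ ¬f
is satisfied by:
  {s: True, f: False}


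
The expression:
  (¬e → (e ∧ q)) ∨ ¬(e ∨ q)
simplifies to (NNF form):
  e ∨ ¬q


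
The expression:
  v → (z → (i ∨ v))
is always true.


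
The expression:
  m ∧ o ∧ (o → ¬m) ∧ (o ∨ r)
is never true.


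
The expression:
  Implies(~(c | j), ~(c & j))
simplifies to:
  True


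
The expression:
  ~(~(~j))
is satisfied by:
  {j: False}


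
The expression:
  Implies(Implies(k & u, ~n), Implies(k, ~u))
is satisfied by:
  {n: True, u: False, k: False}
  {u: False, k: False, n: False}
  {n: True, k: True, u: False}
  {k: True, u: False, n: False}
  {n: True, u: True, k: False}
  {u: True, n: False, k: False}
  {n: True, k: True, u: True}


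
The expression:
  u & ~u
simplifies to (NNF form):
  False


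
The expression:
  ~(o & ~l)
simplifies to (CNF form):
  l | ~o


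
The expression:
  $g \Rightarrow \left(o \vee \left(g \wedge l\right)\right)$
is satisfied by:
  {o: True, l: True, g: False}
  {o: True, g: False, l: False}
  {l: True, g: False, o: False}
  {l: False, g: False, o: False}
  {o: True, l: True, g: True}
  {o: True, g: True, l: False}
  {l: True, g: True, o: False}


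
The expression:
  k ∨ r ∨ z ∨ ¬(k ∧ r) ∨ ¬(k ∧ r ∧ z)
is always true.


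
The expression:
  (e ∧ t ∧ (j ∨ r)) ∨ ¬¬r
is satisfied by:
  {r: True, e: True, j: True, t: True}
  {r: True, e: True, j: True, t: False}
  {r: True, e: True, t: True, j: False}
  {r: True, e: True, t: False, j: False}
  {r: True, j: True, t: True, e: False}
  {r: True, j: True, t: False, e: False}
  {r: True, j: False, t: True, e: False}
  {r: True, j: False, t: False, e: False}
  {e: True, j: True, t: True, r: False}


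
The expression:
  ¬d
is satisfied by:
  {d: False}
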